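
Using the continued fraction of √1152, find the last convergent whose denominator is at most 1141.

√1152 = [33; 1, 15, 1, 66, …] (period length 4).
Convergents:
  p_0/q_0 = 33/1
  p_1/q_1 = 34/1
  p_2/q_2 = 543/16
  p_3/q_3 = 577/17
  p_4/q_4 = 38625/1138
  p_5/q_5 = 39202/1155
q_4 = 1138 ≤ 1141 < 1155 = q_5, so the answer is 38625/1138.

38625/1138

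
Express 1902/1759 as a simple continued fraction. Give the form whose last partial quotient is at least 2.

[1; 12, 3, 3, 14]

1902 = 1×1759 + 143
1759 = 12×143 + 43
143 = 3×43 + 14
43 = 3×14 + 1
14 = 14×1 + 0  (stop)
So 1902/1759 = [1; 12, 3, 3, 14].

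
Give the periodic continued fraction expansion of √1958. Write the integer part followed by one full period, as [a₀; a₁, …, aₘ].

[44; 4, 88]

a₀ = ⌊√1958⌋ = 44.
With m₀=0, d₀=1 and mₖ₊₁ = dₖaₖ − mₖ, dₖ₊₁ = (n − mₖ₊₁²)/dₖ, aₖ₊₁ = ⌊(a₀+mₖ₊₁)/dₖ₊₁⌋:
  k=1: m=44, d=22, a=4
  k=2: m=44, d=1, a=88
d=1 and a=2a₀=88 at k=2, so the next step gives (m, d) = (44, 22) again — its k=1 value — and the period has length 2.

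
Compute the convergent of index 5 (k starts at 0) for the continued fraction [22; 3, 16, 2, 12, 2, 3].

Using pₖ = aₖpₖ₋₁ + pₖ₋₂, qₖ = aₖqₖ₋₁ + qₖ₋₂ (with p₋₁=1, p₋₂=0, q₋₁=0, q₋₂=1):
  k=0: a=22, p=22, q=1
  k=1: a=3, p=67, q=3
  k=2: a=16, p=1094, q=49
  k=3: a=2, p=2255, q=101
  k=4: a=12, p=28154, q=1261
  k=5: a=2, p=58563, q=2623

58563/2623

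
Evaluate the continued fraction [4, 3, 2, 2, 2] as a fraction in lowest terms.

Using pₖ = aₖpₖ₋₁ + pₖ₋₂ and qₖ = aₖqₖ₋₁ + qₖ₋₂:
  k=0: a=4, p=4, q=1
  k=1: a=3, p=13, q=3
  k=2: a=2, p=30, q=7
  k=3: a=2, p=73, q=17
  k=4: a=2, p=176, q=41

176/41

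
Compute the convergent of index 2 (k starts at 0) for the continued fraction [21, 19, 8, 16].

Using pₖ = aₖpₖ₋₁ + pₖ₋₂, qₖ = aₖqₖ₋₁ + qₖ₋₂ (with p₋₁=1, p₋₂=0, q₋₁=0, q₋₂=1):
  k=0: a=21, p=21, q=1
  k=1: a=19, p=400, q=19
  k=2: a=8, p=3221, q=153

3221/153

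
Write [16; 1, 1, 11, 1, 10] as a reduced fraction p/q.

Using pₖ = aₖpₖ₋₁ + pₖ₋₂ and qₖ = aₖqₖ₋₁ + qₖ₋₂:
  k=0: a=16, p=16, q=1
  k=1: a=1, p=17, q=1
  k=2: a=1, p=33, q=2
  k=3: a=11, p=380, q=23
  k=4: a=1, p=413, q=25
  k=5: a=10, p=4510, q=273

4510/273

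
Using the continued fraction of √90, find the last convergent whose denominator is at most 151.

721/76

√90 = [9; 2, 18, …] (period length 2).
Convergents:
  p_0/q_0 = 9/1
  p_1/q_1 = 19/2
  p_2/q_2 = 351/37
  p_3/q_3 = 721/76
  p_4/q_4 = 13329/1405
q_3 = 76 ≤ 151 < 1405 = q_4, so the answer is 721/76.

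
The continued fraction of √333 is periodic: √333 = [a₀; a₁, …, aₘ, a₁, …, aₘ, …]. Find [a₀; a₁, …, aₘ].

[18; 4, 36]

a₀ = ⌊√333⌋ = 18.
With m₀=0, d₀=1 and mₖ₊₁ = dₖaₖ − mₖ, dₖ₊₁ = (n − mₖ₊₁²)/dₖ, aₖ₊₁ = ⌊(a₀+mₖ₊₁)/dₖ₊₁⌋:
  k=1: m=18, d=9, a=4
  k=2: m=18, d=1, a=36
d=1 and a=2a₀=36 at k=2, so the next step gives (m, d) = (18, 9) again — its k=1 value — and the period has length 2.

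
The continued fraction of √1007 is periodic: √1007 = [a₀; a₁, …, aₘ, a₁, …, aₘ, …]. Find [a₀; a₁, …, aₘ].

a₀ = ⌊√1007⌋ = 31.
With m₀=0, d₀=1 and mₖ₊₁ = dₖaₖ − mₖ, dₖ₊₁ = (n − mₖ₊₁²)/dₖ, aₖ₊₁ = ⌊(a₀+mₖ₊₁)/dₖ₊₁⌋:
  k=1: m=31, d=46, a=1
  k=2: m=15, d=17, a=2
  k=3: m=19, d=38, a=1
  k=4: m=19, d=17, a=2
  k=5: m=15, d=46, a=1
  k=6: m=31, d=1, a=62
d=1 and a=2a₀=62 at k=6, so the next step gives (m, d) = (31, 46) again — its k=1 value — and the period has length 6.

[31; 1, 2, 1, 2, 1, 62]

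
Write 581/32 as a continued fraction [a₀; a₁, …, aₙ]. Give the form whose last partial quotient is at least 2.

581 = 18*32 + 5
32 = 6*5 + 2
5 = 2*2 + 1
2 = 2*1 + 0  (stop)
So 581/32 = [18; 6, 2, 2].

[18; 6, 2, 2]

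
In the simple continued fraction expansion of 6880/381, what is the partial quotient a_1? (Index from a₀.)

17

6880 = 18·381 + 22   →  a_0 = 18
381 = 17·22 + 7   →  a_1 = 17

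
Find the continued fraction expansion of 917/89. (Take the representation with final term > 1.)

[10; 3, 3, 2, 1, 2]

917 = 10×89 + 27
89 = 3×27 + 8
27 = 3×8 + 3
8 = 2×3 + 2
3 = 1×2 + 1
2 = 2×1 + 0  (stop)
So 917/89 = [10; 3, 3, 2, 1, 2].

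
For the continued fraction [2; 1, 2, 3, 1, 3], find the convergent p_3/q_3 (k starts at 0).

Using pₖ = aₖpₖ₋₁ + pₖ₋₂, qₖ = aₖqₖ₋₁ + qₖ₋₂ (with p₋₁=1, p₋₂=0, q₋₁=0, q₋₂=1):
  k=0: a=2, p=2, q=1
  k=1: a=1, p=3, q=1
  k=2: a=2, p=8, q=3
  k=3: a=3, p=27, q=10

27/10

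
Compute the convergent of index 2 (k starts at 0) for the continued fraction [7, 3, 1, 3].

Using pₖ = aₖpₖ₋₁ + pₖ₋₂, qₖ = aₖqₖ₋₁ + qₖ₋₂ (with p₋₁=1, p₋₂=0, q₋₁=0, q₋₂=1):
  k=0: a=7, p=7, q=1
  k=1: a=3, p=22, q=3
  k=2: a=1, p=29, q=4

29/4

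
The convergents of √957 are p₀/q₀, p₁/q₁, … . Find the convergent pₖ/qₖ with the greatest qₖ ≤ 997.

14849/480

√957 = [30; 1, 14, 2, 14, 1, 60, …] (period length 6).
Convergents:
  p_0/q_0 = 30/1
  p_1/q_1 = 31/1
  p_2/q_2 = 464/15
  p_3/q_3 = 959/31
  p_4/q_4 = 13890/449
  p_5/q_5 = 14849/480
  p_6/q_6 = 904830/29249
q_5 = 480 ≤ 997 < 29249 = q_6, so the answer is 14849/480.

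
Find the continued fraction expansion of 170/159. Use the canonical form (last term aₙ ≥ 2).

170 = 1*159 + 11
159 = 14*11 + 5
11 = 2*5 + 1
5 = 5*1 + 0  (stop)
So 170/159 = [1; 14, 2, 5].

[1; 14, 2, 5]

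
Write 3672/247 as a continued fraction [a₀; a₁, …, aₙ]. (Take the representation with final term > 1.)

[14; 1, 6, 2, 16]

3672 = 14·247 + 214
247 = 1·214 + 33
214 = 6·33 + 16
33 = 2·16 + 1
16 = 16·1 + 0  (stop)
So 3672/247 = [14; 1, 6, 2, 16].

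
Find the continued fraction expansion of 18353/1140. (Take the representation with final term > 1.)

18353 = 16·1140 + 113
1140 = 10·113 + 10
113 = 11·10 + 3
10 = 3·3 + 1
3 = 3·1 + 0  (stop)
So 18353/1140 = [16; 10, 11, 3, 3].

[16; 10, 11, 3, 3]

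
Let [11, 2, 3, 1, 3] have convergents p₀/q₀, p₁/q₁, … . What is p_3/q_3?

Using pₖ = aₖpₖ₋₁ + pₖ₋₂, qₖ = aₖqₖ₋₁ + qₖ₋₂ (with p₋₁=1, p₋₂=0, q₋₁=0, q₋₂=1):
  k=0: a=11, p=11, q=1
  k=1: a=2, p=23, q=2
  k=2: a=3, p=80, q=7
  k=3: a=1, p=103, q=9

103/9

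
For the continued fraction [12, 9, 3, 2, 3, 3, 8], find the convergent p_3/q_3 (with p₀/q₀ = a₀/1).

787/65

Using pₖ = aₖpₖ₋₁ + pₖ₋₂, qₖ = aₖqₖ₋₁ + qₖ₋₂ (with p₋₁=1, p₋₂=0, q₋₁=0, q₋₂=1):
  k=0: a=12, p=12, q=1
  k=1: a=9, p=109, q=9
  k=2: a=3, p=339, q=28
  k=3: a=2, p=787, q=65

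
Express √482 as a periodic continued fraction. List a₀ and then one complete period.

[21; 1, 20, 1, 42]

a₀ = ⌊√482⌋ = 21.
With m₀=0, d₀=1 and mₖ₊₁ = dₖaₖ − mₖ, dₖ₊₁ = (n − mₖ₊₁²)/dₖ, aₖ₊₁ = ⌊(a₀+mₖ₊₁)/dₖ₊₁⌋:
  k=1: m=21, d=41, a=1
  k=2: m=20, d=2, a=20
  k=3: m=20, d=41, a=1
  k=4: m=21, d=1, a=42
d=1 and a=2a₀=42 at k=4, so the next step gives (m, d) = (21, 41) again — its k=1 value — and the period has length 4.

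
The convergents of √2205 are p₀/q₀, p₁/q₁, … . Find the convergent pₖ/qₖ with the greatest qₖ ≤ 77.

2207/47

√2205 = [46; 1, 22, 2, 22, 1, 92, …] (period length 6).
Convergents:
  p_0/q_0 = 46/1
  p_1/q_1 = 47/1
  p_2/q_2 = 1080/23
  p_3/q_3 = 2207/47
  p_4/q_4 = 49634/1057
q_3 = 47 ≤ 77 < 1057 = q_4, so the answer is 2207/47.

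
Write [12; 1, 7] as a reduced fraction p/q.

103/8

Fold from the inside: start with 7/1.
  1 + 1/7 = 8/7
  12 + 7/8 = 103/8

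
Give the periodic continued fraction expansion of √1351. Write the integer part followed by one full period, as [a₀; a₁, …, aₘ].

[36; 1, 3, 10, 3, 1, 72]

a₀ = ⌊√1351⌋ = 36.
With m₀=0, d₀=1 and mₖ₊₁ = dₖaₖ − mₖ, dₖ₊₁ = (n − mₖ₊₁²)/dₖ, aₖ₊₁ = ⌊(a₀+mₖ₊₁)/dₖ₊₁⌋:
  k=1: m=36, d=55, a=1
  k=2: m=19, d=18, a=3
  k=3: m=35, d=7, a=10
  k=4: m=35, d=18, a=3
  k=5: m=19, d=55, a=1
  k=6: m=36, d=1, a=72
d=1 and a=2a₀=72 at k=6, so the next step gives (m, d) = (36, 55) again — its k=1 value — and the period has length 6.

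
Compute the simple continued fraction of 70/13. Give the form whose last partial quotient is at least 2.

[5; 2, 1, 1, 2]

70 = 5×13 + 5
13 = 2×5 + 3
5 = 1×3 + 2
3 = 1×2 + 1
2 = 2×1 + 0  (stop)
So 70/13 = [5; 2, 1, 1, 2].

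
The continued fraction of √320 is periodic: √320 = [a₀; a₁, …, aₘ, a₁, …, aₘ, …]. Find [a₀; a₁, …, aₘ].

a₀ = ⌊√320⌋ = 17.
With m₀=0, d₀=1 and mₖ₊₁ = dₖaₖ − mₖ, dₖ₊₁ = (n − mₖ₊₁²)/dₖ, aₖ₊₁ = ⌊(a₀+mₖ₊₁)/dₖ₊₁⌋:
  k=1: m=17, d=31, a=1
  k=2: m=14, d=4, a=7
  k=3: m=14, d=31, a=1
  k=4: m=17, d=1, a=34
d=1 and a=2a₀=34 at k=4, so the next step gives (m, d) = (17, 31) again — its k=1 value — and the period has length 4.

[17; 1, 7, 1, 34]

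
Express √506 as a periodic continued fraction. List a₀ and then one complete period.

[22; 2, 44]

a₀ = ⌊√506⌋ = 22.
With m₀=0, d₀=1 and mₖ₊₁ = dₖaₖ − mₖ, dₖ₊₁ = (n − mₖ₊₁²)/dₖ, aₖ₊₁ = ⌊(a₀+mₖ₊₁)/dₖ₊₁⌋:
  k=1: m=22, d=22, a=2
  k=2: m=22, d=1, a=44
d=1 and a=2a₀=44 at k=2, so the next step gives (m, d) = (22, 22) again — its k=1 value — and the period has length 2.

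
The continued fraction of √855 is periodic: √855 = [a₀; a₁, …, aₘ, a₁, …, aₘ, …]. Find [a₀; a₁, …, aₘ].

[29; 4, 6, 4, 58]

a₀ = ⌊√855⌋ = 29.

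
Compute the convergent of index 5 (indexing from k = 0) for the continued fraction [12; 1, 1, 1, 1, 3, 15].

227/18

Using pₖ = aₖpₖ₋₁ + pₖ₋₂, qₖ = aₖqₖ₋₁ + qₖ₋₂ (with p₋₁=1, p₋₂=0, q₋₁=0, q₋₂=1):
  k=0: a=12, p=12, q=1
  k=1: a=1, p=13, q=1
  k=2: a=1, p=25, q=2
  k=3: a=1, p=38, q=3
  k=4: a=1, p=63, q=5
  k=5: a=3, p=227, q=18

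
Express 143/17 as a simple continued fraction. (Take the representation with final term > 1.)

143 = 8·17 + 7
17 = 2·7 + 3
7 = 2·3 + 1
3 = 3·1 + 0  (stop)
So 143/17 = [8; 2, 2, 3].

[8; 2, 2, 3]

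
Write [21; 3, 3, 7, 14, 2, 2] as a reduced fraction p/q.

113025/5306

Using pₖ = aₖpₖ₋₁ + pₖ₋₂ and qₖ = aₖqₖ₋₁ + qₖ₋₂:
  k=0: a=21, p=21, q=1
  k=1: a=3, p=64, q=3
  k=2: a=3, p=213, q=10
  k=3: a=7, p=1555, q=73
  k=4: a=14, p=21983, q=1032
  k=5: a=2, p=45521, q=2137
  k=6: a=2, p=113025, q=5306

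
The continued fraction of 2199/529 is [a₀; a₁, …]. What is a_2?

2

2199 = 4·529 + 83   →  a_0 = 4
529 = 6·83 + 31   →  a_1 = 6
83 = 2·31 + 21   →  a_2 = 2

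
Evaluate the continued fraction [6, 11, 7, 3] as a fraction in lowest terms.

1492/245

Using pₖ = aₖpₖ₋₁ + pₖ₋₂ and qₖ = aₖqₖ₋₁ + qₖ₋₂:
  k=0: a=6, p=6, q=1
  k=1: a=11, p=67, q=11
  k=2: a=7, p=475, q=78
  k=3: a=3, p=1492, q=245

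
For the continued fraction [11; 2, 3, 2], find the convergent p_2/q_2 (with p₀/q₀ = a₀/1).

80/7

Using pₖ = aₖpₖ₋₁ + pₖ₋₂, qₖ = aₖqₖ₋₁ + qₖ₋₂ (with p₋₁=1, p₋₂=0, q₋₁=0, q₋₂=1):
  k=0: a=11, p=11, q=1
  k=1: a=2, p=23, q=2
  k=2: a=3, p=80, q=7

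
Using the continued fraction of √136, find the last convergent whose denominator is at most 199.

1621/139

√136 = [11; 1, 1, 1, 22, …] (period length 4).
Convergents:
  p_0/q_0 = 11/1
  p_1/q_1 = 12/1
  p_2/q_2 = 23/2
  p_3/q_3 = 35/3
  p_4/q_4 = 793/68
  p_5/q_5 = 828/71
  p_6/q_6 = 1621/139
  p_7/q_7 = 2449/210
q_6 = 139 ≤ 199 < 210 = q_7, so the answer is 1621/139.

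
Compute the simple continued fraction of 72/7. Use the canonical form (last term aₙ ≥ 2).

72 = 10×7 + 2
7 = 3×2 + 1
2 = 2×1 + 0  (stop)
So 72/7 = [10; 3, 2].

[10; 3, 2]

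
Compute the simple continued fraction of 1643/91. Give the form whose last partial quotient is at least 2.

[18; 18, 5]

1643 = 18·91 + 5
91 = 18·5 + 1
5 = 5·1 + 0  (stop)
So 1643/91 = [18; 18, 5].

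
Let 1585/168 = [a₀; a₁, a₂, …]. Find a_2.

1585 = 9·168 + 73   →  a_0 = 9
168 = 2·73 + 22   →  a_1 = 2
73 = 3·22 + 7   →  a_2 = 3

3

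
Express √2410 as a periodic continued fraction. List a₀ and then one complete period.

a₀ = ⌊√2410⌋ = 49.
With m₀=0, d₀=1 and mₖ₊₁ = dₖaₖ − mₖ, dₖ₊₁ = (n − mₖ₊₁²)/dₖ, aₖ₊₁ = ⌊(a₀+mₖ₊₁)/dₖ₊₁⌋:
  k=1: m=49, d=9, a=10
  k=2: m=41, d=81, a=1
  k=3: m=40, d=10, a=8
  k=4: m=40, d=81, a=1
  k=5: m=41, d=9, a=10
  k=6: m=49, d=1, a=98
d=1 and a=2a₀=98 at k=6, so the next step gives (m, d) = (49, 9) again — its k=1 value — and the period has length 6.

[49; 10, 1, 8, 1, 10, 98]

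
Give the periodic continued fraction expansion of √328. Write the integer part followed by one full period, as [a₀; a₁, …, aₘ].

[18; 9, 36]

a₀ = ⌊√328⌋ = 18.
With m₀=0, d₀=1 and mₖ₊₁ = dₖaₖ − mₖ, dₖ₊₁ = (n − mₖ₊₁²)/dₖ, aₖ₊₁ = ⌊(a₀+mₖ₊₁)/dₖ₊₁⌋:
  k=1: m=18, d=4, a=9
  k=2: m=18, d=1, a=36
d=1 and a=2a₀=36 at k=2, so the next step gives (m, d) = (18, 4) again — its k=1 value — and the period has length 2.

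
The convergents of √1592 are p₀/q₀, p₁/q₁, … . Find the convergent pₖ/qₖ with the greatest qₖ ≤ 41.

√1592 = [39; 1, 8, 1, 78, …] (period length 4).
Convergents:
  p_0/q_0 = 39/1
  p_1/q_1 = 40/1
  p_2/q_2 = 359/9
  p_3/q_3 = 399/10
  p_4/q_4 = 31481/789
q_3 = 10 ≤ 41 < 789 = q_4, so the answer is 399/10.

399/10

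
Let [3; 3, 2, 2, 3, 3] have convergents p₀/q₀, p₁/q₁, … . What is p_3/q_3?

56/17

Using pₖ = aₖpₖ₋₁ + pₖ₋₂, qₖ = aₖqₖ₋₁ + qₖ₋₂ (with p₋₁=1, p₋₂=0, q₋₁=0, q₋₂=1):
  k=0: a=3, p=3, q=1
  k=1: a=3, p=10, q=3
  k=2: a=2, p=23, q=7
  k=3: a=2, p=56, q=17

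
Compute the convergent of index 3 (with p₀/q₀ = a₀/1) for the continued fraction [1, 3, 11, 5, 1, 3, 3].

Using pₖ = aₖpₖ₋₁ + pₖ₋₂, qₖ = aₖqₖ₋₁ + qₖ₋₂ (with p₋₁=1, p₋₂=0, q₋₁=0, q₋₂=1):
  k=0: a=1, p=1, q=1
  k=1: a=3, p=4, q=3
  k=2: a=11, p=45, q=34
  k=3: a=5, p=229, q=173

229/173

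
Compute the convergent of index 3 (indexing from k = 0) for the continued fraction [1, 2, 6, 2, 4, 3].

41/28

Using pₖ = aₖpₖ₋₁ + pₖ₋₂, qₖ = aₖqₖ₋₁ + qₖ₋₂ (with p₋₁=1, p₋₂=0, q₋₁=0, q₋₂=1):
  k=0: a=1, p=1, q=1
  k=1: a=2, p=3, q=2
  k=2: a=6, p=19, q=13
  k=3: a=2, p=41, q=28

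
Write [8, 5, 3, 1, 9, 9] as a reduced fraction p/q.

15283/1866

Fold from the inside: start with 9/1.
  9 + 1/9 = 82/9
  1 + 9/82 = 91/82
  3 + 82/91 = 355/91
  5 + 91/355 = 1866/355
  8 + 355/1866 = 15283/1866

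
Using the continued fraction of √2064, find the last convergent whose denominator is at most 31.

318/7

√2064 = [45; 2, 3, 7, 3, 2, 90, …] (period length 6).
Convergents:
  p_0/q_0 = 45/1
  p_1/q_1 = 91/2
  p_2/q_2 = 318/7
  p_3/q_3 = 2317/51
q_2 = 7 ≤ 31 < 51 = q_3, so the answer is 318/7.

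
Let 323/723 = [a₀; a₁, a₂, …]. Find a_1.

2

323 = 0·723 + 323   →  a_0 = 0
723 = 2·323 + 77   →  a_1 = 2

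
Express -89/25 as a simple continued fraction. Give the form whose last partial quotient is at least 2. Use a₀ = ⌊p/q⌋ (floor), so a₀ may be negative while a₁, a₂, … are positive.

-89 = -4·25 + 11
25 = 2·11 + 3
11 = 3·3 + 2
3 = 1·2 + 1
2 = 2·1 + 0  (stop)
So -89/25 = [-4; 2, 3, 1, 2].

[-4; 2, 3, 1, 2]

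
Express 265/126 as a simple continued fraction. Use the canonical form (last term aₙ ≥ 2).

[2; 9, 1, 2, 4]

265 = 2*126 + 13
126 = 9*13 + 9
13 = 1*9 + 4
9 = 2*4 + 1
4 = 4*1 + 0  (stop)
So 265/126 = [2; 9, 1, 2, 4].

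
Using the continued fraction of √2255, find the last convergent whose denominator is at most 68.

1757/37

√2255 = [47; 2, 18, 2, 94, …] (period length 4).
Convergents:
  p_0/q_0 = 47/1
  p_1/q_1 = 95/2
  p_2/q_2 = 1757/37
  p_3/q_3 = 3609/76
q_2 = 37 ≤ 68 < 76 = q_3, so the answer is 1757/37.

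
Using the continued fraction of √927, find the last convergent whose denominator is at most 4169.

101631/3338

√927 = [30; 2, 4, 5, 3, 5, 4, 2, 60, …] (period length 8).
Convergents:
  p_0/q_0 = 30/1
  p_1/q_1 = 61/2
  p_2/q_2 = 274/9
  p_3/q_3 = 1431/47
  p_4/q_4 = 4567/150
  p_5/q_5 = 24266/797
  p_6/q_6 = 101631/3338
  p_7/q_7 = 227528/7473
q_6 = 3338 ≤ 4169 < 7473 = q_7, so the answer is 101631/3338.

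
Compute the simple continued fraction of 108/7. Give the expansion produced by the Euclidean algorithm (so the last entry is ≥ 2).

[15; 2, 3]

108 = 15·7 + 3
7 = 2·3 + 1
3 = 3·1 + 0  (stop)
So 108/7 = [15; 2, 3].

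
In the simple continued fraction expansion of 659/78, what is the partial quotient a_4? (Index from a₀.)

1

659 = 8·78 + 35   →  a_0 = 8
78 = 2·35 + 8   →  a_1 = 2
35 = 4·8 + 3   →  a_2 = 4
8 = 2·3 + 2   →  a_3 = 2
3 = 1·2 + 1   →  a_4 = 1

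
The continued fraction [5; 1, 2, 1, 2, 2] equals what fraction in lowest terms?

Using pₖ = aₖpₖ₋₁ + pₖ₋₂ and qₖ = aₖqₖ₋₁ + qₖ₋₂:
  k=0: a=5, p=5, q=1
  k=1: a=1, p=6, q=1
  k=2: a=2, p=17, q=3
  k=3: a=1, p=23, q=4
  k=4: a=2, p=63, q=11
  k=5: a=2, p=149, q=26

149/26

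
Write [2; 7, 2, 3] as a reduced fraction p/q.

Using pₖ = aₖpₖ₋₁ + pₖ₋₂ and qₖ = aₖqₖ₋₁ + qₖ₋₂:
  k=0: a=2, p=2, q=1
  k=1: a=7, p=15, q=7
  k=2: a=2, p=32, q=15
  k=3: a=3, p=111, q=52

111/52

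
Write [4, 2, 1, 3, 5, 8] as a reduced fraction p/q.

2072/475

Fold from the inside: start with 8/1.
  5 + 1/8 = 41/8
  3 + 8/41 = 131/41
  1 + 41/131 = 172/131
  2 + 131/172 = 475/172
  4 + 172/475 = 2072/475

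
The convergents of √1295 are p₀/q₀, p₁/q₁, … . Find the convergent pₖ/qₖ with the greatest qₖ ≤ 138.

2591/72

√1295 = [35; 1, 70, …] (period length 2).
Convergents:
  p_0/q_0 = 35/1
  p_1/q_1 = 36/1
  p_2/q_2 = 2555/71
  p_3/q_3 = 2591/72
  p_4/q_4 = 183925/5111
q_3 = 72 ≤ 138 < 5111 = q_4, so the answer is 2591/72.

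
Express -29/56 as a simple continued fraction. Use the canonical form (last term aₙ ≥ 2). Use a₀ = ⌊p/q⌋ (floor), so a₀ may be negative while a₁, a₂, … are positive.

-29 = -1×56 + 27
56 = 2×27 + 2
27 = 13×2 + 1
2 = 2×1 + 0  (stop)
So -29/56 = [-1; 2, 13, 2].

[-1; 2, 13, 2]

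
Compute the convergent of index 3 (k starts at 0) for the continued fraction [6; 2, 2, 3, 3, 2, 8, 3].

Using pₖ = aₖpₖ₋₁ + pₖ₋₂, qₖ = aₖqₖ₋₁ + qₖ₋₂ (with p₋₁=1, p₋₂=0, q₋₁=0, q₋₂=1):
  k=0: a=6, p=6, q=1
  k=1: a=2, p=13, q=2
  k=2: a=2, p=32, q=5
  k=3: a=3, p=109, q=17

109/17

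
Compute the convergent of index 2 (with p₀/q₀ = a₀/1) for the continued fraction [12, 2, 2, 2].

Using pₖ = aₖpₖ₋₁ + pₖ₋₂, qₖ = aₖqₖ₋₁ + qₖ₋₂ (with p₋₁=1, p₋₂=0, q₋₁=0, q₋₂=1):
  k=0: a=12, p=12, q=1
  k=1: a=2, p=25, q=2
  k=2: a=2, p=62, q=5

62/5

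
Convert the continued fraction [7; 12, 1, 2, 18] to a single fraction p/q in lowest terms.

Fold from the inside: start with 18/1.
  2 + 1/18 = 37/18
  1 + 18/37 = 55/37
  12 + 37/55 = 697/55
  7 + 55/697 = 4934/697

4934/697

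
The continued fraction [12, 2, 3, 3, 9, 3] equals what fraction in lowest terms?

Fold from the inside: start with 3/1.
  9 + 1/3 = 28/3
  3 + 3/28 = 87/28
  3 + 28/87 = 289/87
  2 + 87/289 = 665/289
  12 + 289/665 = 8269/665

8269/665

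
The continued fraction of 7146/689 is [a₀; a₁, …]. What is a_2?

1

7146 = 10·689 + 256   →  a_0 = 10
689 = 2·256 + 177   →  a_1 = 2
256 = 1·177 + 79   →  a_2 = 1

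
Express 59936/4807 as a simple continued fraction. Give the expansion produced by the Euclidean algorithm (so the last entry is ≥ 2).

59936 = 12×4807 + 2252
4807 = 2×2252 + 303
2252 = 7×303 + 131
303 = 2×131 + 41
131 = 3×41 + 8
41 = 5×8 + 1
8 = 8×1 + 0  (stop)
So 59936/4807 = [12; 2, 7, 2, 3, 5, 8].

[12; 2, 7, 2, 3, 5, 8]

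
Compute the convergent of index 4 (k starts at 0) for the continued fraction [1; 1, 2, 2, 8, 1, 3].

Using pₖ = aₖpₖ₋₁ + pₖ₋₂, qₖ = aₖqₖ₋₁ + qₖ₋₂ (with p₋₁=1, p₋₂=0, q₋₁=0, q₋₂=1):
  k=0: a=1, p=1, q=1
  k=1: a=1, p=2, q=1
  k=2: a=2, p=5, q=3
  k=3: a=2, p=12, q=7
  k=4: a=8, p=101, q=59

101/59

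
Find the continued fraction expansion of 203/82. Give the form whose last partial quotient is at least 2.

203 = 2·82 + 39
82 = 2·39 + 4
39 = 9·4 + 3
4 = 1·3 + 1
3 = 3·1 + 0  (stop)
So 203/82 = [2; 2, 9, 1, 3].

[2; 2, 9, 1, 3]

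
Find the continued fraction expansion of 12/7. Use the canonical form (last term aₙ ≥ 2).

12 = 1·7 + 5
7 = 1·5 + 2
5 = 2·2 + 1
2 = 2·1 + 0  (stop)
So 12/7 = [1; 1, 2, 2].

[1; 1, 2, 2]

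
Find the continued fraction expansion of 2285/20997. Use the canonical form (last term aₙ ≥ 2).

[0; 9, 5, 3, 2, 5, 5, 2]

2285 = 0·20997 + 2285
20997 = 9·2285 + 432
2285 = 5·432 + 125
432 = 3·125 + 57
125 = 2·57 + 11
57 = 5·11 + 2
11 = 5·2 + 1
2 = 2·1 + 0  (stop)
So 2285/20997 = [0; 9, 5, 3, 2, 5, 5, 2].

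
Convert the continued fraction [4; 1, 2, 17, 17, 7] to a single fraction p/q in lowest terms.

29258/6261

Using pₖ = aₖpₖ₋₁ + pₖ₋₂ and qₖ = aₖqₖ₋₁ + qₖ₋₂:
  k=0: a=4, p=4, q=1
  k=1: a=1, p=5, q=1
  k=2: a=2, p=14, q=3
  k=3: a=17, p=243, q=52
  k=4: a=17, p=4145, q=887
  k=5: a=7, p=29258, q=6261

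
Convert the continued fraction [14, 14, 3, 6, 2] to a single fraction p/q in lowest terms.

Using pₖ = aₖpₖ₋₁ + pₖ₋₂ and qₖ = aₖqₖ₋₁ + qₖ₋₂:
  k=0: a=14, p=14, q=1
  k=1: a=14, p=197, q=14
  k=2: a=3, p=605, q=43
  k=3: a=6, p=3827, q=272
  k=4: a=2, p=8259, q=587

8259/587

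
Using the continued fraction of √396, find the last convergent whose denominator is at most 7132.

√396 = [19; 1, 8, 1, 38, …] (period length 4).
Convergents:
  p_0/q_0 = 19/1
  p_1/q_1 = 20/1
  p_2/q_2 = 179/9
  p_3/q_3 = 199/10
  p_4/q_4 = 7741/389
  p_5/q_5 = 7940/399
  p_6/q_6 = 71261/3581
  p_7/q_7 = 79201/3980
  p_8/q_8 = 3080899/154821
q_7 = 3980 ≤ 7132 < 154821 = q_8, so the answer is 79201/3980.

79201/3980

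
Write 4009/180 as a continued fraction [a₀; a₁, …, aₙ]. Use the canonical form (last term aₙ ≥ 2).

4009 = 22×180 + 49
180 = 3×49 + 33
49 = 1×33 + 16
33 = 2×16 + 1
16 = 16×1 + 0  (stop)
So 4009/180 = [22; 3, 1, 2, 16].

[22; 3, 1, 2, 16]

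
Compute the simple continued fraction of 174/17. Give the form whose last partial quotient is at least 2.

[10; 4, 4]

174 = 10*17 + 4
17 = 4*4 + 1
4 = 4*1 + 0  (stop)
So 174/17 = [10; 4, 4].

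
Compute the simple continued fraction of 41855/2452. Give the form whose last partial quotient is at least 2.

[17; 14, 2, 1, 18, 3]

41855 = 17·2452 + 171
2452 = 14·171 + 58
171 = 2·58 + 55
58 = 1·55 + 3
55 = 18·3 + 1
3 = 3·1 + 0  (stop)
So 41855/2452 = [17; 14, 2, 1, 18, 3].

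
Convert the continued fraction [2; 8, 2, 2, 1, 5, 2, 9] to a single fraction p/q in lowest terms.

Using pₖ = aₖpₖ₋₁ + pₖ₋₂ and qₖ = aₖqₖ₋₁ + qₖ₋₂:
  k=0: a=2, p=2, q=1
  k=1: a=8, p=17, q=8
  k=2: a=2, p=36, q=17
  k=3: a=2, p=89, q=42
  k=4: a=1, p=125, q=59
  k=5: a=5, p=714, q=337
  k=6: a=2, p=1553, q=733
  k=7: a=9, p=14691, q=6934

14691/6934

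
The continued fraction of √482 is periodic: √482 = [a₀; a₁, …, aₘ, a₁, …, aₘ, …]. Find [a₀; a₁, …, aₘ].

[21; 1, 20, 1, 42]

a₀ = ⌊√482⌋ = 21.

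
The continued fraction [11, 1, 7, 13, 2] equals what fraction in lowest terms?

Using pₖ = aₖpₖ₋₁ + pₖ₋₂ and qₖ = aₖqₖ₋₁ + qₖ₋₂:
  k=0: a=11, p=11, q=1
  k=1: a=1, p=12, q=1
  k=2: a=7, p=95, q=8
  k=3: a=13, p=1247, q=105
  k=4: a=2, p=2589, q=218

2589/218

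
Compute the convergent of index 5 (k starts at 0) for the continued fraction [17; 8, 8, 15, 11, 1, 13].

203097/11861

Using pₖ = aₖpₖ₋₁ + pₖ₋₂, qₖ = aₖqₖ₋₁ + qₖ₋₂ (with p₋₁=1, p₋₂=0, q₋₁=0, q₋₂=1):
  k=0: a=17, p=17, q=1
  k=1: a=8, p=137, q=8
  k=2: a=8, p=1113, q=65
  k=3: a=15, p=16832, q=983
  k=4: a=11, p=186265, q=10878
  k=5: a=1, p=203097, q=11861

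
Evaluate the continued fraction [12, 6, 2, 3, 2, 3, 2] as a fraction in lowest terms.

Using pₖ = aₖpₖ₋₁ + pₖ₋₂ and qₖ = aₖqₖ₋₁ + qₖ₋₂:
  k=0: a=12, p=12, q=1
  k=1: a=6, p=73, q=6
  k=2: a=2, p=158, q=13
  k=3: a=3, p=547, q=45
  k=4: a=2, p=1252, q=103
  k=5: a=3, p=4303, q=354
  k=6: a=2, p=9858, q=811

9858/811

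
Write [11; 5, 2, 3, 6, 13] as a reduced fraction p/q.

35174/3145

Using pₖ = aₖpₖ₋₁ + pₖ₋₂ and qₖ = aₖqₖ₋₁ + qₖ₋₂:
  k=0: a=11, p=11, q=1
  k=1: a=5, p=56, q=5
  k=2: a=2, p=123, q=11
  k=3: a=3, p=425, q=38
  k=4: a=6, p=2673, q=239
  k=5: a=13, p=35174, q=3145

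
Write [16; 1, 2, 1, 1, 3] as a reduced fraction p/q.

Using pₖ = aₖpₖ₋₁ + pₖ₋₂ and qₖ = aₖqₖ₋₁ + qₖ₋₂:
  k=0: a=16, p=16, q=1
  k=1: a=1, p=17, q=1
  k=2: a=2, p=50, q=3
  k=3: a=1, p=67, q=4
  k=4: a=1, p=117, q=7
  k=5: a=3, p=418, q=25

418/25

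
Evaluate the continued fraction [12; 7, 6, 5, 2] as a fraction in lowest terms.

5912/487

Using pₖ = aₖpₖ₋₁ + pₖ₋₂ and qₖ = aₖqₖ₋₁ + qₖ₋₂:
  k=0: a=12, p=12, q=1
  k=1: a=7, p=85, q=7
  k=2: a=6, p=522, q=43
  k=3: a=5, p=2695, q=222
  k=4: a=2, p=5912, q=487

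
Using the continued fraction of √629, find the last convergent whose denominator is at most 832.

7850/313

√629 = [25; 12, 1, 1, 12, 50, …] (period length 5).
Convergents:
  p_0/q_0 = 25/1
  p_1/q_1 = 301/12
  p_2/q_2 = 326/13
  p_3/q_3 = 627/25
  p_4/q_4 = 7850/313
  p_5/q_5 = 393127/15675
q_4 = 313 ≤ 832 < 15675 = q_5, so the answer is 7850/313.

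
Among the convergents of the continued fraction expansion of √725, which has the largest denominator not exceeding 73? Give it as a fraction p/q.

727/27

√725 = [26; 1, 12, 2, 12, 1, 52, …] (period length 6).
Convergents:
  p_0/q_0 = 26/1
  p_1/q_1 = 27/1
  p_2/q_2 = 350/13
  p_3/q_3 = 727/27
  p_4/q_4 = 9074/337
q_3 = 27 ≤ 73 < 337 = q_4, so the answer is 727/27.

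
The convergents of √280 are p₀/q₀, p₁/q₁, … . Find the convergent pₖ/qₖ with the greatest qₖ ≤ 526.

8467/506

√280 = [16; 1, 2, 1, 2, 1, 32, …] (period length 6).
Convergents:
  p_0/q_0 = 16/1
  p_1/q_1 = 17/1
  p_2/q_2 = 50/3
  p_3/q_3 = 67/4
  p_4/q_4 = 184/11
  p_5/q_5 = 251/15
  p_6/q_6 = 8216/491
  p_7/q_7 = 8467/506
  p_8/q_8 = 25150/1503
q_7 = 506 ≤ 526 < 1503 = q_8, so the answer is 8467/506.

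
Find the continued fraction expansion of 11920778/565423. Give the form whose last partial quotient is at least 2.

[21; 12, 17, 2, 11, 6, 19]

11920778 = 21*565423 + 46895
565423 = 12*46895 + 2683
46895 = 17*2683 + 1284
2683 = 2*1284 + 115
1284 = 11*115 + 19
115 = 6*19 + 1
19 = 19*1 + 0  (stop)
So 11920778/565423 = [21; 12, 17, 2, 11, 6, 19].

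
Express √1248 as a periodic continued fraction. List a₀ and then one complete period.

[35; 3, 17, 3, 70]

a₀ = ⌊√1248⌋ = 35.
With m₀=0, d₀=1 and mₖ₊₁ = dₖaₖ − mₖ, dₖ₊₁ = (n − mₖ₊₁²)/dₖ, aₖ₊₁ = ⌊(a₀+mₖ₊₁)/dₖ₊₁⌋:
  k=1: m=35, d=23, a=3
  k=2: m=34, d=4, a=17
  k=3: m=34, d=23, a=3
  k=4: m=35, d=1, a=70
d=1 and a=2a₀=70 at k=4, so the next step gives (m, d) = (35, 23) again — its k=1 value — and the period has length 4.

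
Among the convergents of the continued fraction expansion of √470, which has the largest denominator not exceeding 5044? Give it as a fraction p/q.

√470 = [21; 1, 2, 8, 2, 1, 42, …] (period length 6).
Convergents:
  p_0/q_0 = 21/1
  p_1/q_1 = 22/1
  p_2/q_2 = 65/3
  p_3/q_3 = 542/25
  p_4/q_4 = 1149/53
  p_5/q_5 = 1691/78
  p_6/q_6 = 72171/3329
  p_7/q_7 = 73862/3407
  p_8/q_8 = 219895/10143
q_7 = 3407 ≤ 5044 < 10143 = q_8, so the answer is 73862/3407.

73862/3407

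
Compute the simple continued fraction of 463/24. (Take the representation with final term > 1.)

463 = 19×24 + 7
24 = 3×7 + 3
7 = 2×3 + 1
3 = 3×1 + 0  (stop)
So 463/24 = [19; 3, 2, 3].

[19; 3, 2, 3]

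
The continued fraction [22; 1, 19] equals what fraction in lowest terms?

459/20

Fold from the inside: start with 19/1.
  1 + 1/19 = 20/19
  22 + 19/20 = 459/20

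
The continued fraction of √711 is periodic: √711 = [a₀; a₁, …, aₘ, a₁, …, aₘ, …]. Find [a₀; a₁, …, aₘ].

[26; 1, 1, 1, 52]

a₀ = ⌊√711⌋ = 26.
With m₀=0, d₀=1 and mₖ₊₁ = dₖaₖ − mₖ, dₖ₊₁ = (n − mₖ₊₁²)/dₖ, aₖ₊₁ = ⌊(a₀+mₖ₊₁)/dₖ₊₁⌋:
  k=1: m=26, d=35, a=1
  k=2: m=9, d=18, a=1
  k=3: m=9, d=35, a=1
  k=4: m=26, d=1, a=52
d=1 and a=2a₀=52 at k=4, so the next step gives (m, d) = (26, 35) again — its k=1 value — and the period has length 4.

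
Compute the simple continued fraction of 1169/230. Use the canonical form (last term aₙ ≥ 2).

1169 = 5*230 + 19
230 = 12*19 + 2
19 = 9*2 + 1
2 = 2*1 + 0  (stop)
So 1169/230 = [5; 12, 9, 2].

[5; 12, 9, 2]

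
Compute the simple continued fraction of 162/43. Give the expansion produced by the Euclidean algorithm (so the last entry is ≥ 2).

162 = 3*43 + 33
43 = 1*33 + 10
33 = 3*10 + 3
10 = 3*3 + 1
3 = 3*1 + 0  (stop)
So 162/43 = [3; 1, 3, 3, 3].

[3; 1, 3, 3, 3]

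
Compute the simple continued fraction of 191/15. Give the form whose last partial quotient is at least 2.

191 = 12×15 + 11
15 = 1×11 + 4
11 = 2×4 + 3
4 = 1×3 + 1
3 = 3×1 + 0  (stop)
So 191/15 = [12; 1, 2, 1, 3].

[12; 1, 2, 1, 3]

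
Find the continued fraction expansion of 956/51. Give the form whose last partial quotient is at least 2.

956 = 18*51 + 38
51 = 1*38 + 13
38 = 2*13 + 12
13 = 1*12 + 1
12 = 12*1 + 0  (stop)
So 956/51 = [18; 1, 2, 1, 12].

[18; 1, 2, 1, 12]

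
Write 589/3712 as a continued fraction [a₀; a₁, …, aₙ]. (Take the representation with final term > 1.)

[0; 6, 3, 3, 4, 4, 3]

589 = 0×3712 + 589
3712 = 6×589 + 178
589 = 3×178 + 55
178 = 3×55 + 13
55 = 4×13 + 3
13 = 4×3 + 1
3 = 3×1 + 0  (stop)
So 589/3712 = [0; 6, 3, 3, 4, 4, 3].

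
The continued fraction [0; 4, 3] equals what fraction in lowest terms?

Fold from the inside: start with 3/1.
  4 + 1/3 = 13/3
  0 + 3/13 = 3/13

3/13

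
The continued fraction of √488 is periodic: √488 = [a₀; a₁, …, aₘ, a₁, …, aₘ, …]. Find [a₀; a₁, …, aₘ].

a₀ = ⌊√488⌋ = 22.
With m₀=0, d₀=1 and mₖ₊₁ = dₖaₖ − mₖ, dₖ₊₁ = (n − mₖ₊₁²)/dₖ, aₖ₊₁ = ⌊(a₀+mₖ₊₁)/dₖ₊₁⌋:
  k=1: m=22, d=4, a=11
  k=2: m=22, d=1, a=44
d=1 and a=2a₀=44 at k=2, so the next step gives (m, d) = (22, 4) again — its k=1 value — and the period has length 2.

[22; 11, 44]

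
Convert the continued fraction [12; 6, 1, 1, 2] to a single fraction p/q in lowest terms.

Using pₖ = aₖpₖ₋₁ + pₖ₋₂ and qₖ = aₖqₖ₋₁ + qₖ₋₂:
  k=0: a=12, p=12, q=1
  k=1: a=6, p=73, q=6
  k=2: a=1, p=85, q=7
  k=3: a=1, p=158, q=13
  k=4: a=2, p=401, q=33

401/33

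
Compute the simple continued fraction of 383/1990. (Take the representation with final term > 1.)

383 = 0·1990 + 383
1990 = 5·383 + 75
383 = 5·75 + 8
75 = 9·8 + 3
8 = 2·3 + 2
3 = 1·2 + 1
2 = 2·1 + 0  (stop)
So 383/1990 = [0; 5, 5, 9, 2, 1, 2].

[0; 5, 5, 9, 2, 1, 2]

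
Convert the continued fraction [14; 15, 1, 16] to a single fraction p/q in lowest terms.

3811/271

Fold from the inside: start with 16/1.
  1 + 1/16 = 17/16
  15 + 16/17 = 271/17
  14 + 17/271 = 3811/271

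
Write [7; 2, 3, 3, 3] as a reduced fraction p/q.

Fold from the inside: start with 3/1.
  3 + 1/3 = 10/3
  3 + 3/10 = 33/10
  2 + 10/33 = 76/33
  7 + 33/76 = 565/76

565/76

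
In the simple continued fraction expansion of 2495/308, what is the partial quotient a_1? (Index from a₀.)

2495 = 8·308 + 31   →  a_0 = 8
308 = 9·31 + 29   →  a_1 = 9

9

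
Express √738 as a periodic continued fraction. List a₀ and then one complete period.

a₀ = ⌊√738⌋ = 27.
With m₀=0, d₀=1 and mₖ₊₁ = dₖaₖ − mₖ, dₖ₊₁ = (n − mₖ₊₁²)/dₖ, aₖ₊₁ = ⌊(a₀+mₖ₊₁)/dₖ₊₁⌋:
  k=1: m=27, d=9, a=6
  k=2: m=27, d=1, a=54
d=1 and a=2a₀=54 at k=2, so the next step gives (m, d) = (27, 9) again — its k=1 value — and the period has length 2.

[27; 6, 54]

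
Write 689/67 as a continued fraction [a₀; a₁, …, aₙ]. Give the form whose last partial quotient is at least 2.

[10; 3, 1, 1, 9]

689 = 10*67 + 19
67 = 3*19 + 10
19 = 1*10 + 9
10 = 1*9 + 1
9 = 9*1 + 0  (stop)
So 689/67 = [10; 3, 1, 1, 9].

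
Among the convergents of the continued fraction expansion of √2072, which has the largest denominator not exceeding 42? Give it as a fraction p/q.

√2072 = [45; 1, 1, 12, 1, 1, 90, …] (period length 6).
Convergents:
  p_0/q_0 = 45/1
  p_1/q_1 = 46/1
  p_2/q_2 = 91/2
  p_3/q_3 = 1138/25
  p_4/q_4 = 1229/27
  p_5/q_5 = 2367/52
q_4 = 27 ≤ 42 < 52 = q_5, so the answer is 1229/27.

1229/27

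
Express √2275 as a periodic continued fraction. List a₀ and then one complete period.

[47; 1, 2, 3, 2, 1, 94]

a₀ = ⌊√2275⌋ = 47.
With m₀=0, d₀=1 and mₖ₊₁ = dₖaₖ − mₖ, dₖ₊₁ = (n − mₖ₊₁²)/dₖ, aₖ₊₁ = ⌊(a₀+mₖ₊₁)/dₖ₊₁⌋:
  k=1: m=47, d=66, a=1
  k=2: m=19, d=29, a=2
  k=3: m=39, d=26, a=3
  k=4: m=39, d=29, a=2
  k=5: m=19, d=66, a=1
  k=6: m=47, d=1, a=94
d=1 and a=2a₀=94 at k=6, so the next step gives (m, d) = (47, 66) again — its k=1 value — and the period has length 6.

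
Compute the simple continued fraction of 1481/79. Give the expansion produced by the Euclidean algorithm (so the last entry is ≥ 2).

[18; 1, 2, 1, 19]

1481 = 18×79 + 59
79 = 1×59 + 20
59 = 2×20 + 19
20 = 1×19 + 1
19 = 19×1 + 0  (stop)
So 1481/79 = [18; 1, 2, 1, 19].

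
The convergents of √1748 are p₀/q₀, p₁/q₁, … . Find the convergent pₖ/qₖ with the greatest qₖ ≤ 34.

878/21

√1748 = [41; 1, 4, 4, 4, 1, 82, …] (period length 6).
Convergents:
  p_0/q_0 = 41/1
  p_1/q_1 = 42/1
  p_2/q_2 = 209/5
  p_3/q_3 = 878/21
  p_4/q_4 = 3721/89
q_3 = 21 ≤ 34 < 89 = q_4, so the answer is 878/21.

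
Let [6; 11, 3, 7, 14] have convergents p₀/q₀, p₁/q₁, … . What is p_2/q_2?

207/34

Using pₖ = aₖpₖ₋₁ + pₖ₋₂, qₖ = aₖqₖ₋₁ + qₖ₋₂ (with p₋₁=1, p₋₂=0, q₋₁=0, q₋₂=1):
  k=0: a=6, p=6, q=1
  k=1: a=11, p=67, q=11
  k=2: a=3, p=207, q=34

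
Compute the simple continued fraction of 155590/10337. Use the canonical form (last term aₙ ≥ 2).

155590 = 15×10337 + 535
10337 = 19×535 + 172
535 = 3×172 + 19
172 = 9×19 + 1
19 = 19×1 + 0  (stop)
So 155590/10337 = [15; 19, 3, 9, 19].

[15; 19, 3, 9, 19]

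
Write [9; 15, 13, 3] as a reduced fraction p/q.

5467/603

Using pₖ = aₖpₖ₋₁ + pₖ₋₂ and qₖ = aₖqₖ₋₁ + qₖ₋₂:
  k=0: a=9, p=9, q=1
  k=1: a=15, p=136, q=15
  k=2: a=13, p=1777, q=196
  k=3: a=3, p=5467, q=603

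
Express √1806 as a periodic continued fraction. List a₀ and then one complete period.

a₀ = ⌊√1806⌋ = 42.
With m₀=0, d₀=1 and mₖ₊₁ = dₖaₖ − mₖ, dₖ₊₁ = (n − mₖ₊₁²)/dₖ, aₖ₊₁ = ⌊(a₀+mₖ₊₁)/dₖ₊₁⌋:
  k=1: m=42, d=42, a=2
  k=2: m=42, d=1, a=84
d=1 and a=2a₀=84 at k=2, so the next step gives (m, d) = (42, 42) again — its k=1 value — and the period has length 2.

[42; 2, 84]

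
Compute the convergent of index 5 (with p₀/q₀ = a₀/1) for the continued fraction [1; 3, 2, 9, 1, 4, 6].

461/358

Using pₖ = aₖpₖ₋₁ + pₖ₋₂, qₖ = aₖqₖ₋₁ + qₖ₋₂ (with p₋₁=1, p₋₂=0, q₋₁=0, q₋₂=1):
  k=0: a=1, p=1, q=1
  k=1: a=3, p=4, q=3
  k=2: a=2, p=9, q=7
  k=3: a=9, p=85, q=66
  k=4: a=1, p=94, q=73
  k=5: a=4, p=461, q=358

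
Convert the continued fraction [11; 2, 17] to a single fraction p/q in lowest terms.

Fold from the inside: start with 17/1.
  2 + 1/17 = 35/17
  11 + 17/35 = 402/35

402/35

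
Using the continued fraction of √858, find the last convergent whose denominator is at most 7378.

√858 = [29; 3, 2, 3, 58, …] (period length 4).
Convergents:
  p_0/q_0 = 29/1
  p_1/q_1 = 88/3
  p_2/q_2 = 205/7
  p_3/q_3 = 703/24
  p_4/q_4 = 40979/1399
  p_5/q_5 = 123640/4221
  p_6/q_6 = 288259/9841
q_5 = 4221 ≤ 7378 < 9841 = q_6, so the answer is 123640/4221.

123640/4221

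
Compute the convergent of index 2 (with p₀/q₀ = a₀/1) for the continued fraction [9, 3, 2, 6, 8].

Using pₖ = aₖpₖ₋₁ + pₖ₋₂, qₖ = aₖqₖ₋₁ + qₖ₋₂ (with p₋₁=1, p₋₂=0, q₋₁=0, q₋₂=1):
  k=0: a=9, p=9, q=1
  k=1: a=3, p=28, q=3
  k=2: a=2, p=65, q=7

65/7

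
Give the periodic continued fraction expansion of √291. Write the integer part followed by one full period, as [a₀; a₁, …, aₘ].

[17; 17, 34]

a₀ = ⌊√291⌋ = 17.
With m₀=0, d₀=1 and mₖ₊₁ = dₖaₖ − mₖ, dₖ₊₁ = (n − mₖ₊₁²)/dₖ, aₖ₊₁ = ⌊(a₀+mₖ₊₁)/dₖ₊₁⌋:
  k=1: m=17, d=2, a=17
  k=2: m=17, d=1, a=34
d=1 and a=2a₀=34 at k=2, so the next step gives (m, d) = (17, 2) again — its k=1 value — and the period has length 2.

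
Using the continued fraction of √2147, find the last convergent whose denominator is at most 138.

√2147 = [46; 2, 1, 45, 1, 2, 92, …] (period length 6).
Convergents:
  p_0/q_0 = 46/1
  p_1/q_1 = 93/2
  p_2/q_2 = 139/3
  p_3/q_3 = 6348/137
  p_4/q_4 = 6487/140
q_3 = 137 ≤ 138 < 140 = q_4, so the answer is 6348/137.

6348/137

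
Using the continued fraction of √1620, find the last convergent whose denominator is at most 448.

√1620 = [40; 4, 80, …] (period length 2).
Convergents:
  p_0/q_0 = 40/1
  p_1/q_1 = 161/4
  p_2/q_2 = 12920/321
  p_3/q_3 = 51841/1288
q_2 = 321 ≤ 448 < 1288 = q_3, so the answer is 12920/321.

12920/321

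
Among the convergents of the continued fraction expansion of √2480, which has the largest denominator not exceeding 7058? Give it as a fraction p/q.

√2480 = [49; 1, 3, 1, 98, …] (period length 4).
Convergents:
  p_0/q_0 = 49/1
  p_1/q_1 = 50/1
  p_2/q_2 = 199/4
  p_3/q_3 = 249/5
  p_4/q_4 = 24601/494
  p_5/q_5 = 24850/499
  p_6/q_6 = 99151/1991
  p_7/q_7 = 124001/2490
  p_8/q_8 = 12251249/246011
q_7 = 2490 ≤ 7058 < 246011 = q_8, so the answer is 124001/2490.

124001/2490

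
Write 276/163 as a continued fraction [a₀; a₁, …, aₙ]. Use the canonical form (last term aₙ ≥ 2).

276 = 1*163 + 113
163 = 1*113 + 50
113 = 2*50 + 13
50 = 3*13 + 11
13 = 1*11 + 2
11 = 5*2 + 1
2 = 2*1 + 0  (stop)
So 276/163 = [1; 1, 2, 3, 1, 5, 2].

[1; 1, 2, 3, 1, 5, 2]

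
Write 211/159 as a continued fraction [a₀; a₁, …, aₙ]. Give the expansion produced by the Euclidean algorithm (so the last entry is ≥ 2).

211 = 1*159 + 52
159 = 3*52 + 3
52 = 17*3 + 1
3 = 3*1 + 0  (stop)
So 211/159 = [1; 3, 17, 3].

[1; 3, 17, 3]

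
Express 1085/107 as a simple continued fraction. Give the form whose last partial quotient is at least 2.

1085 = 10×107 + 15
107 = 7×15 + 2
15 = 7×2 + 1
2 = 2×1 + 0  (stop)
So 1085/107 = [10; 7, 7, 2].

[10; 7, 7, 2]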